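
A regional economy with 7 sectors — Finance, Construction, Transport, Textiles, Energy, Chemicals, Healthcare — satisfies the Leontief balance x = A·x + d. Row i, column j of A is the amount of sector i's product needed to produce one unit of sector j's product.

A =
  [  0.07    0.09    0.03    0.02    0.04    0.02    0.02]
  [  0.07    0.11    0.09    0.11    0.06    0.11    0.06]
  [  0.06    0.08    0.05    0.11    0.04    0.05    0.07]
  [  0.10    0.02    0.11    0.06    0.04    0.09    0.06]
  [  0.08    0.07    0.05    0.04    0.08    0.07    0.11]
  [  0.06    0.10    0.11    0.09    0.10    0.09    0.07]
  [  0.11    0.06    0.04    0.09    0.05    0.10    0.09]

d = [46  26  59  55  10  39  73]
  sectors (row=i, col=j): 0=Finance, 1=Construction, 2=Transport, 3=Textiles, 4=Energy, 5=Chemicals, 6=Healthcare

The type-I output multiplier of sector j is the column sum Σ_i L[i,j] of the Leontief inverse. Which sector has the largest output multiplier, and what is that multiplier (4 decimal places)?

Form M = I − A:
  [  0.93   -0.09   -0.03   -0.02   -0.04   -0.02   -0.02]
  [ -0.07    0.89   -0.09   -0.11   -0.06   -0.11   -0.06]
  [ -0.06   -0.08    0.95   -0.11   -0.04   -0.05   -0.07]
  [ -0.10   -0.02   -0.11    0.94   -0.04   -0.09   -0.06]
  [ -0.08   -0.07   -0.05   -0.04    0.92   -0.07   -0.11]
  [ -0.06   -0.10   -0.11   -0.09   -0.10    0.91   -0.07]
  [ -0.11   -0.06   -0.04   -0.09   -0.05   -0.10    0.91]
Leontief inverse L = M⁻¹:
  [  1.1137    0.1368    0.0688    0.0623    0.0729    0.0628    0.0565]
  [  0.1656    1.2041    0.1797    0.2043    0.1324    0.2051    0.1421]
  [  0.1335    0.1475    1.1159    0.1787    0.0920    0.1212    0.1307]
  [  0.1719    0.0914    0.1729    1.1290    0.0936    0.1565    0.1209]
  [  0.1594    0.1472    0.1166    0.1138    1.1391    0.1462    0.1786]
  [  0.1572    0.1952    0.1979    0.1852    0.1736    1.1856    0.1559]
  [  0.1945    0.1410    0.1145    0.1671    0.1125    0.1802    1.1598]
Total output x = L · d:
  x_0 = 1.1137·46 + 0.1368·26 + 0.0688·59 + 0.0623·55 + 0.0729·10 + 0.0628·39 + 0.0565·73 = 69.5813
  x_1 = 0.1656·46 + 1.2041·26 + 0.1797·59 + 0.2043·55 + 0.1324·10 + 0.2051·39 + 0.1421·73 = 80.4614
  x_2 = 0.1335·46 + 0.1475·26 + 1.1159·59 + 0.1787·55 + 0.0920·10 + 0.1212·39 + 0.1307·73 = 100.8318
  x_3 = 0.1719·46 + 0.0914·26 + 0.1729·59 + 1.1290·55 + 0.0936·10 + 0.1565·39 + 0.1209·73 = 98.4426
  x_4 = 0.1594·46 + 0.1472·26 + 0.1166·59 + 0.1138·55 + 1.1391·10 + 0.1462·39 + 0.1786·73 = 54.4306
  x_5 = 0.1572·46 + 0.1952·26 + 0.1979·59 + 0.1852·55 + 0.1736·10 + 1.1856·39 + 0.1559·73 = 93.5291
  x_6 = 0.1945·46 + 0.1410·26 + 0.1145·59 + 0.1671·55 + 0.1125·10 + 0.1802·39 + 1.1598·73 = 121.3727
Output multipliers (column sums of L):
  Finance: 2.0958
  Construction: 2.0633
  Transport: 1.9663
  Textiles: 2.0404
  Energy: 1.8162
  Chemicals: 2.0576
  Healthcare: 1.9446

Finance (2.0958)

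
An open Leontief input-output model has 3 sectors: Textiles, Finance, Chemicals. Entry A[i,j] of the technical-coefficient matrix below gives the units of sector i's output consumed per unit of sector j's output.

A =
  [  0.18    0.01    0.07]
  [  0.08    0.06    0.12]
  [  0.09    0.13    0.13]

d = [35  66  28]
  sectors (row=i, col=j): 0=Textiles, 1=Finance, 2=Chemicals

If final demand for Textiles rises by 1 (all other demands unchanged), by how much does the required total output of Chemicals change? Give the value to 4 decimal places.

0.1461

Form M = I − A:
  [  0.82   -0.01   -0.07]
  [ -0.08    0.94   -0.12]
  [ -0.09   -0.13    0.87]
Leontief inverse L = M⁻¹:
  [  1.2335    0.0274    0.1030]
  [  0.1236    1.0873    0.1599]
  [  0.1461    0.1653    1.1840]
Total output x = L · d:
  x_0 = 1.2335·35 + 0.0274·66 + 0.1030·28 = 47.8632
  x_1 = 0.1236·35 + 1.0873·66 + 0.1599·28 = 80.5637
  x_2 = 0.1461·35 + 0.1653·66 + 1.1840·28 = 49.1735
Δx_2 = L[2,0] · Δd_0 = 0.1461 · 1 = 0.1461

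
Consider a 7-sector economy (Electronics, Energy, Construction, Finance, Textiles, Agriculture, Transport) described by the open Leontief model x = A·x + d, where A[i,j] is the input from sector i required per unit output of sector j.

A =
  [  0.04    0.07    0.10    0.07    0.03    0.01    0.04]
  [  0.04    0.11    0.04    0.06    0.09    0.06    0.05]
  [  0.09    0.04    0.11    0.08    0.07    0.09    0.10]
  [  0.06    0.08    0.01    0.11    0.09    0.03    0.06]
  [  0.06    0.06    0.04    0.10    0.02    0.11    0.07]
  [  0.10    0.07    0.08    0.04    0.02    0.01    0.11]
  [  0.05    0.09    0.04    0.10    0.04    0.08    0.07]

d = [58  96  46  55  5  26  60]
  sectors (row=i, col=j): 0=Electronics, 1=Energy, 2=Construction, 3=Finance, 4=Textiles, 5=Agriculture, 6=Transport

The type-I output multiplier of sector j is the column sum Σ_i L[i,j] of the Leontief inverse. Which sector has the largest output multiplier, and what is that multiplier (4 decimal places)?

Form M = I − A:
  [  0.96   -0.07   -0.10   -0.07   -0.03   -0.01   -0.04]
  [ -0.04    0.89   -0.04   -0.06   -0.09   -0.06   -0.05]
  [ -0.09   -0.04    0.89   -0.08   -0.07   -0.09   -0.10]
  [ -0.06   -0.08   -0.01    0.89   -0.09   -0.03   -0.06]
  [ -0.06   -0.06   -0.04   -0.10    0.98   -0.11   -0.07]
  [ -0.10   -0.07   -0.08   -0.04   -0.02    0.99   -0.11]
  [ -0.05   -0.09   -0.04   -0.10   -0.04   -0.08    0.93]
Leontief inverse L = M⁻¹:
  [  1.0817    0.1201    0.1399    0.1257    0.0703    0.0496    0.0873]
  [  0.0899    1.1741    0.0848    0.1258    0.1348    0.1072    0.1071]
  [  0.1581    0.1184    1.1755    0.1668    0.1253    0.1489    0.1774]
  [  0.1060    0.1425    0.0492    1.1770    0.1340    0.0738    0.1123]
  [  0.1128    0.1245    0.0874    0.1661    1.0651    0.1505    0.1296]
  [  0.1464    0.1304    0.1285    0.1047    0.0634    1.0546    0.1634]
  [  0.1025    0.1571    0.0864    0.1688    0.0879    0.1246    1.1297]
Total output x = L · d:
  x_0 = 1.0817·58 + 0.1201·96 + 0.1399·46 + 0.1257·55 + 0.0703·5 + 0.0496·26 + 0.0873·60 = 94.4998
  x_1 = 0.0899·58 + 1.1741·96 + 0.0848·46 + 0.1258·55 + 0.1348·5 + 0.1072·26 + 0.1071·60 = 138.6363
  x_2 = 0.1581·58 + 0.1184·96 + 1.1755·46 + 0.1668·55 + 0.1253·5 + 0.1489·26 + 0.1774·60 = 98.9252
  x_3 = 0.1060·58 + 0.1425·96 + 0.0492·46 + 1.1770·55 + 0.1340·5 + 0.0738·26 + 0.1123·60 = 96.1581
  x_4 = 0.1128·58 + 0.1245·96 + 0.0874·46 + 0.1661·55 + 1.0651·5 + 0.1505·26 + 0.1296·60 = 48.6605
  x_5 = 0.1464·58 + 0.1304·96 + 0.1285·46 + 0.1047·55 + 0.0634·5 + 1.0546·26 + 0.1634·60 = 70.2218
  x_6 = 0.1025·58 + 0.1571·96 + 0.0864·46 + 0.1688·55 + 0.0879·5 + 0.1246·26 + 1.1297·60 = 105.7411
Output multipliers (column sums of L):
  Electronics: 1.7974
  Energy: 1.9672
  Construction: 1.7517
  Finance: 2.0349
  Textiles: 1.6808
  Agriculture: 1.7092
  Transport: 1.9067

Finance (2.0349)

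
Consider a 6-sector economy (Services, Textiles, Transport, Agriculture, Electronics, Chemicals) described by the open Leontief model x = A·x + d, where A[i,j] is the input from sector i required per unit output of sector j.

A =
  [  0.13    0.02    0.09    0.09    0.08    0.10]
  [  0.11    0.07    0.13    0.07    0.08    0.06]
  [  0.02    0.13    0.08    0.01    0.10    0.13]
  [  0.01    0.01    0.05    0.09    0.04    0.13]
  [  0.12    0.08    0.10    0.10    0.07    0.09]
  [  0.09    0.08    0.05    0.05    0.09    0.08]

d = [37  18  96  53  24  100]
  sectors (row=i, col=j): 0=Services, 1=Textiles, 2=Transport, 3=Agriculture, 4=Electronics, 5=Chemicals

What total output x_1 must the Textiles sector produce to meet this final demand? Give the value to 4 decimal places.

74.6941

Form M = I − A:
  [  0.87   -0.02   -0.09   -0.09   -0.08   -0.10]
  [ -0.11    0.93   -0.13   -0.07   -0.08   -0.06]
  [ -0.02   -0.13    0.92   -0.01   -0.10   -0.13]
  [ -0.01   -0.01   -0.05    0.91   -0.04   -0.13]
  [ -0.12   -0.08   -0.10   -0.10    0.93   -0.09]
  [ -0.09   -0.08   -0.05   -0.05   -0.09    0.92]
Leontief inverse L = M⁻¹:
  [  1.2069    0.0810    0.1654    0.1552    0.1543    0.1969]
  [  0.1886    1.1378    0.2124    0.1346    0.1581    0.1592]
  [  0.0986    0.1982    1.1589    0.0686    0.1738    0.2141]
  [  0.0530    0.0501    0.0933    1.1289    0.0858    0.1901]
  [  0.2040    0.1481    0.1859    0.1709    1.1518    0.1949]
  [  0.1627    0.1348    0.1209    0.1087    0.1556    1.1611]
Total output x = L · d:
  x_0 = 1.2069·37 + 0.0810·18 + 0.1654·96 + 0.1552·53 + 0.1543·24 + 0.1969·100 = 93.6046
  x_1 = 0.1886·37 + 1.1378·18 + 0.2124·96 + 0.1346·53 + 0.1581·24 + 0.1592·100 = 74.6941
  x_2 = 0.0986·37 + 0.1982·18 + 1.1589·96 + 0.0686·53 + 0.1738·24 + 0.2141·100 = 147.6850
  x_3 = 0.0530·37 + 0.0501·18 + 0.0933·96 + 1.1289·53 + 0.0858·24 + 0.1901·100 = 92.7172
  x_4 = 0.2040·37 + 0.1481·18 + 0.1859·96 + 0.1709·53 + 1.1518·24 + 0.1949·100 = 84.2552
  x_5 = 0.1627·37 + 0.1348·18 + 0.1209·96 + 0.1087·53 + 0.1556·24 + 1.1611·100 = 145.6555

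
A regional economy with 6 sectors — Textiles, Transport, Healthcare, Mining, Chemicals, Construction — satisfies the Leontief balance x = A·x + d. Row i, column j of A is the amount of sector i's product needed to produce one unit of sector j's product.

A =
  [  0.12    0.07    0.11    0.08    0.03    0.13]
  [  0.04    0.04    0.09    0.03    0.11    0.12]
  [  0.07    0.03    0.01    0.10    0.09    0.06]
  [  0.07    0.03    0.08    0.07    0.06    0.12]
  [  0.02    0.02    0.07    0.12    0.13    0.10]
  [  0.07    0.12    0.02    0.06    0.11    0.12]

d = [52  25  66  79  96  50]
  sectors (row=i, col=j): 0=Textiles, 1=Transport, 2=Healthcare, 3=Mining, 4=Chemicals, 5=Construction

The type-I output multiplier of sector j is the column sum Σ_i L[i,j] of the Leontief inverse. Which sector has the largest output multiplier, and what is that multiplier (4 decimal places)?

Form M = I − A:
  [  0.88   -0.07   -0.11   -0.08   -0.03   -0.13]
  [ -0.04    0.96   -0.09   -0.03   -0.11   -0.12]
  [ -0.07   -0.03    0.99   -0.10   -0.09   -0.06]
  [ -0.07   -0.03   -0.08    0.93   -0.06   -0.12]
  [ -0.02   -0.02   -0.07   -0.12    0.87   -0.10]
  [ -0.07   -0.12   -0.02   -0.06   -0.11    0.88]
Leontief inverse L = M⁻¹:
  [  1.1897    0.1292    0.1695    0.1551    0.1158    0.2392]
  [  0.0878    1.0845    0.1332    0.0941    0.1862    0.2039]
  [  0.1132    0.0660    1.0543    0.1532    0.1490    0.1354]
  [  0.1229    0.0768    0.1256    1.1321    0.1311    0.2065]
  [  0.0700    0.0637    0.1182    0.1891    1.2092    0.1903]
  [  0.1263    0.1729    0.0789    0.1295    0.1981    1.2241]
Total output x = L · d:
  x_0 = 1.1897·52 + 0.1292·25 + 0.1695·66 + 0.1551·79 + 0.1158·96 + 0.2392·50 = 111.6205
  x_1 = 0.0878·52 + 1.0845·25 + 0.1332·66 + 0.0941·79 + 0.1862·96 + 0.2039·50 = 75.9780
  x_2 = 0.1132·52 + 0.0660·25 + 1.0543·66 + 0.1532·79 + 0.1490·96 + 0.1354·50 = 110.3041
  x_3 = 0.1229·52 + 0.0768·25 + 0.1256·66 + 1.1321·79 + 0.1311·96 + 0.2065·50 = 128.9433
  x_4 = 0.0700·52 + 0.0637·25 + 0.1182·66 + 0.1891·79 + 1.2092·96 + 0.1903·50 = 153.5651
  x_5 = 0.1263·52 + 0.1729·25 + 0.0789·66 + 0.1295·79 + 0.1981·96 + 1.2241·50 = 106.5519
Output multipliers (column sums of L):
  Textiles: 1.7100
  Transport: 1.5931
  Healthcare: 1.6798
  Mining: 1.8530
  Chemicals: 1.9895
  Construction: 2.1995

Construction (2.1995)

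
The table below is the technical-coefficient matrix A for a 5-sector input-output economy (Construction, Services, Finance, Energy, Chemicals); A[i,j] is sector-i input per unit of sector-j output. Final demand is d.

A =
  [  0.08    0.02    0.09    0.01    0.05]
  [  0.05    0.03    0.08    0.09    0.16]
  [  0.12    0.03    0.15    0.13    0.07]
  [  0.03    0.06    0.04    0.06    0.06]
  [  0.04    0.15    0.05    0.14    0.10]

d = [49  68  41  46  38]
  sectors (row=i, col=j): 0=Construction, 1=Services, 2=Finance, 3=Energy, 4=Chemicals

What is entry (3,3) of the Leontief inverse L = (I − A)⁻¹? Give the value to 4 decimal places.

L[3,3] = 1.0969

Form M = I − A:
  [  0.92   -0.02   -0.09   -0.01   -0.05]
  [ -0.05    0.97   -0.08   -0.09   -0.16]
  [ -0.12   -0.03    0.85   -0.13   -0.07]
  [ -0.03   -0.06   -0.04    0.94   -0.06]
  [ -0.04   -0.15   -0.05   -0.14    0.90]
Leontief inverse L = M⁻¹:
  [  1.1111    0.0425    0.1287    0.0459    0.0823]
  [  0.0903    1.0801    0.1313    0.1549    0.2176]
  [  0.1751    0.0737    1.2189    0.1970    0.1308]
  [  0.0539    0.0862    0.0711    1.0969    0.0970]
  [  0.0826    0.1994    0.1064    0.2094    1.1734]
Total output x = L · d:
  x_0 = 1.1111·49 + 0.0425·68 + 0.1287·41 + 0.0459·46 + 0.0823·38 = 67.8499
  x_1 = 0.0903·49 + 1.0801·68 + 0.1313·41 + 0.1549·46 + 0.2176·38 = 98.6509
  x_2 = 0.1751·49 + 0.0737·68 + 1.2189·41 + 0.1970·46 + 0.1308·38 = 77.5977
  x_3 = 0.0539·49 + 0.0862·68 + 0.0711·41 + 1.0969·46 + 0.0970·38 = 65.5636
  x_4 = 0.0826·49 + 0.1994·68 + 0.1064·41 + 0.2094·46 + 1.1734·38 = 76.1894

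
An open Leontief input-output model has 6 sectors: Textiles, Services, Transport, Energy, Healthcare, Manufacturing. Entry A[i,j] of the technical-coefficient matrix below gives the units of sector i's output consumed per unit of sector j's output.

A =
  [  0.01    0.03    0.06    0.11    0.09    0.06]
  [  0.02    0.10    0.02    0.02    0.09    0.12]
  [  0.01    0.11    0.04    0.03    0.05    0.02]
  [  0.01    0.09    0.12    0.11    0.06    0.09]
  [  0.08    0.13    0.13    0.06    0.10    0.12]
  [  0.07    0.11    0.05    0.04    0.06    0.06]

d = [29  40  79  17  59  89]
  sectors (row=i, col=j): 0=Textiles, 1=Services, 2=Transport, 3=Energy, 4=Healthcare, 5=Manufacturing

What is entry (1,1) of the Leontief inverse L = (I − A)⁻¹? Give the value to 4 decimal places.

Form M = I − A:
  [  0.99   -0.03   -0.06   -0.11   -0.09   -0.06]
  [ -0.02    0.90   -0.02   -0.02   -0.09   -0.12]
  [ -0.01   -0.11    0.96   -0.03   -0.05   -0.02]
  [ -0.01   -0.09   -0.12    0.89   -0.06   -0.09]
  [ -0.08   -0.13   -0.13   -0.06    0.90   -0.12]
  [ -0.07   -0.11   -0.05   -0.04   -0.06    0.94]
Leontief inverse L = M⁻¹:
  [  1.0336    0.0960    0.1094    0.1478    0.1364    0.1121]
  [  0.0485    1.1673    0.0620    0.0517    0.1402    0.1763]
  [  0.0256    0.1560    1.0675    0.0511    0.0849    0.0600]
  [  0.0373    0.1736    0.1740    1.1528    0.1179    0.1537]
  [  0.1175    0.2345    0.1968    0.1150    1.1784    0.2031]
  [  0.0931    0.1744    0.0921    0.0762    0.1113    1.1155]
Total output x = L · d:
  x_0 = 1.0336·29 + 0.0960·40 + 0.1094·79 + 0.1478·17 + 0.1364·59 + 0.1121·89 = 62.9925
  x_1 = 0.0485·29 + 1.1673·40 + 0.0620·79 + 0.0517·17 + 0.1402·59 + 0.1763·89 = 77.8355
  x_2 = 0.0256·29 + 0.1560·40 + 1.0675·79 + 0.0511·17 + 0.0849·59 + 0.0600·89 = 102.5293
  x_3 = 0.0373·29 + 0.1736·40 + 0.1740·79 + 1.1528·17 + 0.1179·59 + 0.1537·89 = 62.0007
  x_4 = 0.1175·29 + 0.2345·40 + 0.1968·79 + 0.1150·17 + 1.1784·59 + 0.2031·89 = 117.8872
  x_5 = 0.0931·29 + 0.1744·40 + 0.0921·79 + 0.0762·17 + 0.1113·59 + 1.1155·89 = 124.0969

L[1,1] = 1.1673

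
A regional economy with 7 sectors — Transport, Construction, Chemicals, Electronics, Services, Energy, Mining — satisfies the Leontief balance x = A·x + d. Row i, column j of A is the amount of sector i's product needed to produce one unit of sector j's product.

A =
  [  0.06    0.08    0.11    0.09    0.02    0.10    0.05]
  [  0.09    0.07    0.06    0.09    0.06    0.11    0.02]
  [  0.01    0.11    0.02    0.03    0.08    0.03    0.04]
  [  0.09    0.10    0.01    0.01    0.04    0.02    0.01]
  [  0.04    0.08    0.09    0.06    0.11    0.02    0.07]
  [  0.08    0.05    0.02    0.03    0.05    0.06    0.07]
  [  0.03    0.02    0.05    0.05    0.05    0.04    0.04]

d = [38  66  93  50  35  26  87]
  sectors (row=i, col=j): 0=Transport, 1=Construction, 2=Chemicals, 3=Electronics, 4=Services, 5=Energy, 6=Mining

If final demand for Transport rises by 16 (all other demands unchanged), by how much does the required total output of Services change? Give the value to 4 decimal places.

Form M = I − A:
  [  0.94   -0.08   -0.11   -0.09   -0.02   -0.10   -0.05]
  [ -0.09    0.93   -0.06   -0.09   -0.06   -0.11   -0.02]
  [ -0.01   -0.11    0.98   -0.03   -0.08   -0.03   -0.04]
  [ -0.09   -0.10   -0.01    0.99   -0.04   -0.02   -0.01]
  [ -0.04   -0.08   -0.09   -0.06    0.89   -0.02   -0.07]
  [ -0.08   -0.05   -0.02   -0.03   -0.05    0.94   -0.07]
  [ -0.03   -0.02   -0.05   -0.05   -0.05   -0.04    0.96]
Leontief inverse L = M⁻¹:
  [  1.1096    0.1425    0.1480    0.1311    0.0667    0.1472    0.0839]
  [  0.1421    1.1329    0.1026    0.1331    0.1068    0.1584    0.0560]
  [  0.0435    0.1491    1.0501    0.0614    0.1152    0.0620    0.0627]
  [  0.1219    0.1369    0.0416    1.0422    0.0674    0.0552    0.0307]
  [  0.0822    0.1388    0.1318    0.1014    1.1604    0.0604    0.1027]
  [  0.1153    0.0913    0.0542    0.0636    0.0835    1.0958    0.0968]
  [  0.0553    0.0540    0.0727    0.0723    0.0777    0.0628    1.0597]
Total output x = L · d:
  x_0 = 1.1096·38 + 0.1425·66 + 0.1480·93 + 0.1311·50 + 0.0667·35 + 0.1472·26 + 0.0839·87 = 85.3543
  x_1 = 0.1421·38 + 1.1329·66 + 0.1026·93 + 0.1331·50 + 0.1068·35 + 0.1584·26 + 0.0560·87 = 109.0943
  x_2 = 0.0435·38 + 0.1491·66 + 1.0501·93 + 0.0614·50 + 0.1152·35 + 0.0620·26 + 0.0627·87 = 123.3202
  x_3 = 0.1219·38 + 0.1369·66 + 0.0416·93 + 1.0422·50 + 0.0674·35 + 0.0552·26 + 0.0307·87 = 76.1103
  x_4 = 0.0822·38 + 0.1388·66 + 0.1318·93 + 0.1014·50 + 1.1604·35 + 0.0604·26 + 0.1027·87 = 80.7392
  x_5 = 0.1153·38 + 0.0913·66 + 0.0542·93 + 0.0636·50 + 0.0835·35 + 1.0958·26 + 0.0968·87 = 58.4588
  x_6 = 0.0553·38 + 0.0540·66 + 0.0727·93 + 0.0723·50 + 0.0777·35 + 0.0628·26 + 1.0597·87 = 112.5931
Δx_4 = L[4,0] · Δd_0 = 0.0822 · 16 = 1.3153

1.3153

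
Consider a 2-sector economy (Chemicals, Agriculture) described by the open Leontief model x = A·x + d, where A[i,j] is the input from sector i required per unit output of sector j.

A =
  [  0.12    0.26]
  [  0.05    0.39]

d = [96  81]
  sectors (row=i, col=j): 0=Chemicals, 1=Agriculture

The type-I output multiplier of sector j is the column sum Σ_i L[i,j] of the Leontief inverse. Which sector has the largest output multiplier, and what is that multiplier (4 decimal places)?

Form M = I − A:
  [  0.88   -0.26]
  [ -0.05    0.61]
Leontief inverse L = M⁻¹:
  [  1.1646    0.4964]
  [  0.0955    1.6800]
Total output x = L · d:
  x_0 = 1.1646·96 + 0.4964·81 = 152.0046
  x_1 = 0.0955·96 + 1.6800·81 = 145.2463
Output multipliers (column sums of L):
  Chemicals: 1.2600
  Agriculture: 2.1764

Agriculture (2.1764)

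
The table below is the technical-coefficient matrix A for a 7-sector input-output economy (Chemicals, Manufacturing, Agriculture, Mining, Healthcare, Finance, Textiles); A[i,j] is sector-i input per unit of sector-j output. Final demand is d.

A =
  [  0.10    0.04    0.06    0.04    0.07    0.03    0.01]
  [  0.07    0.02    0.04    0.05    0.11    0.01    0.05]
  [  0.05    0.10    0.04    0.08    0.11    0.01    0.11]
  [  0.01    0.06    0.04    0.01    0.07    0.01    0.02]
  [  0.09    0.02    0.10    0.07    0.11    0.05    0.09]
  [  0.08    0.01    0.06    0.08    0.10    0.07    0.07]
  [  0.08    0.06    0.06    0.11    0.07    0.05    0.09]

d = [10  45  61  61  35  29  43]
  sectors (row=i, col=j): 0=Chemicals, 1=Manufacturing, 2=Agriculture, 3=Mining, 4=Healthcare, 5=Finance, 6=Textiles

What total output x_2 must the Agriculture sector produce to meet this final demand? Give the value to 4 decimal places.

96.9381

Form M = I − A:
  [  0.90   -0.04   -0.06   -0.04   -0.07   -0.03   -0.01]
  [ -0.07    0.98   -0.04   -0.05   -0.11   -0.01   -0.05]
  [ -0.05   -0.10    0.96   -0.08   -0.11   -0.01   -0.11]
  [ -0.01   -0.06   -0.04    0.99   -0.07   -0.01   -0.02]
  [ -0.09   -0.02   -0.10   -0.07    0.89   -0.05   -0.09]
  [ -0.08   -0.01   -0.06   -0.08   -0.10    0.93   -0.07]
  [ -0.08   -0.06   -0.06   -0.11   -0.07   -0.05    0.91]
Leontief inverse L = M⁻¹:
  [  1.1434    0.0669    0.0963    0.0752    0.1251    0.0486    0.0456]
  [  0.1140    1.0477    0.0792    0.0880    0.1656    0.0304    0.0890]
  [  0.1098    0.1385    1.0922    0.1344    0.1885    0.0372    0.1653]
  [  0.0381    0.0769    0.0644    1.0355    0.1081    0.0223    0.0476]
  [  0.1553    0.0648    0.1568    0.1301    1.1945    0.0812    0.1515]
  [  0.1371    0.0471    0.1104    0.1315    0.1736    1.0987    0.1220]
  [  0.1394    0.1010    0.1116    0.1637    0.1488    0.0780    1.1438]
Total output x = L · d:
  x_0 = 1.1434·10 + 0.0669·45 + 0.0963·61 + 0.0752·61 + 0.1251·35 + 0.0486·29 + 0.0456·43 = 32.6593
  x_1 = 0.1140·10 + 1.0477·45 + 0.0792·61 + 0.0880·61 + 0.1656·35 + 0.0304·29 + 0.0890·43 = 68.9872
  x_2 = 0.1098·10 + 0.1385·45 + 1.0922·61 + 0.1344·61 + 0.1885·35 + 0.0372·29 + 0.1653·43 = 96.9381
  x_3 = 0.0381·10 + 0.0769·45 + 0.0644·61 + 1.0355·61 + 0.1081·35 + 0.0223·29 + 0.0476·43 = 77.4040
  x_4 = 0.1553·10 + 0.0648·45 + 0.1568·61 + 0.1301·61 + 1.1945·35 + 0.0812·29 + 0.1515·43 = 72.6374
  x_5 = 0.1371·10 + 0.0471·45 + 0.1104·61 + 0.1315·61 + 0.1736·35 + 1.0987·29 + 0.1220·43 = 61.4320
  x_6 = 0.1394·10 + 0.1010·45 + 0.1116·61 + 0.1637·61 + 0.1488·35 + 0.0780·29 + 1.1438·43 = 79.3834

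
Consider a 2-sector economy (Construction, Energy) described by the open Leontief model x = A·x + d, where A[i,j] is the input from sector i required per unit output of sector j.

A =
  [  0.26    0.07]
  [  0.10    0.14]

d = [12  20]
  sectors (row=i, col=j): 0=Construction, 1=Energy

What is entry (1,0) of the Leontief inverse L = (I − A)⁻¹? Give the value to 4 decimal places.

L[1,0] = 0.1589

Form M = I − A:
  [  0.74   -0.07]
  [ -0.10    0.86]
Leontief inverse L = M⁻¹:
  [  1.3664    0.1112]
  [  0.1589    1.1757]
Total output x = L · d:
  x_0 = 1.3664·12 + 0.1112·20 = 18.6209
  x_1 = 0.1589·12 + 1.1757·20 = 25.4210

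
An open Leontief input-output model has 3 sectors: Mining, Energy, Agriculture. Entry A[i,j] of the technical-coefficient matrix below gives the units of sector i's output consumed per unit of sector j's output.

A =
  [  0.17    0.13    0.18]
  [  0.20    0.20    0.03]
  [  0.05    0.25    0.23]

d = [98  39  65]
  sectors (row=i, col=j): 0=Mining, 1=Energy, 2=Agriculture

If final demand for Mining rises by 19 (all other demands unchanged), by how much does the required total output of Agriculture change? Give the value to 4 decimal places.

Form M = I − A:
  [  0.83   -0.13   -0.18]
  [ -0.20    0.80   -0.03]
  [ -0.05   -0.25    0.77]
Leontief inverse L = M⁻¹:
  [  1.2984    0.3096    0.3156]
  [  0.3318    1.3445    0.1300]
  [  0.1920    0.4566    1.3614]
Total output x = L · d:
  x_0 = 1.2984·98 + 0.3096·39 + 0.3156·65 = 159.8357
  x_1 = 0.3318·98 + 1.3445·39 + 0.1300·65 = 93.4009
  x_2 = 0.1920·98 + 0.4566·39 + 1.3614·65 = 125.1195
Δx_2 = L[2,0] · Δd_0 = 0.1920 · 19 = 3.6489

3.6489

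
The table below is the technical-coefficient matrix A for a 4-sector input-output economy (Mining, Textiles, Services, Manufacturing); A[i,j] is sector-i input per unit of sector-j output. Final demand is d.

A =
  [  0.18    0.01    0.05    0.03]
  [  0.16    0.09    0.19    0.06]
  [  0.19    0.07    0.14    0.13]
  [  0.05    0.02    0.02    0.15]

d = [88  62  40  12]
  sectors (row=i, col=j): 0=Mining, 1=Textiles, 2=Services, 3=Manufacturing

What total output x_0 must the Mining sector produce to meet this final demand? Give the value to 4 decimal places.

Form M = I − A:
  [  0.82   -0.01   -0.05   -0.03]
  [ -0.16    0.91   -0.19   -0.06]
  [ -0.19   -0.07    0.86   -0.13]
  [ -0.05   -0.02   -0.02    0.85]
Leontief inverse L = M⁻¹:
  [  1.2453    0.0210    0.0784    0.0574]
  [  0.2898    1.1256    0.2686    0.1308]
  [  0.3119    0.1008    1.2079    0.2029]
  [  0.0874    0.0301    0.0394    1.1877]
Total output x = L · d:
  x_0 = 1.2453·88 + 0.0210·62 + 0.0784·40 + 0.0574·12 = 114.7074
  x_1 = 0.2898·88 + 1.1256·62 + 0.2686·40 + 0.1308·12 = 107.6062
  x_2 = 0.3119·88 + 0.1008·62 + 1.2079·40 + 0.2029·12 = 84.4497
  x_3 = 0.0874·88 + 0.0301·62 + 0.0394·40 + 1.1877·12 = 25.3841

114.7074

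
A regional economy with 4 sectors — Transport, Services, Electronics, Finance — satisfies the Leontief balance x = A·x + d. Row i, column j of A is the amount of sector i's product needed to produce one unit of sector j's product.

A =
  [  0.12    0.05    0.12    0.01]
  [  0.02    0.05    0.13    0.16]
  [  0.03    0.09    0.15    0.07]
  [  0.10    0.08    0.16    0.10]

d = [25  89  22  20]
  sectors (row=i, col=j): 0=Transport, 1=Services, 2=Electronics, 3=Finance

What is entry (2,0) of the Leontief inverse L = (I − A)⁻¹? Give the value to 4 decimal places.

Form M = I − A:
  [  0.88   -0.05   -0.12   -0.01]
  [ -0.02    0.95   -0.13   -0.16]
  [ -0.03   -0.09    0.85   -0.07]
  [ -0.10   -0.08   -0.16    0.90]
Leontief inverse L = M⁻¹:
  [  1.1491    0.0813    0.1825    0.0414]
  [  0.0563    1.0938    0.2151    0.2118]
  [  0.0583    0.1293    1.2269    0.1191]
  [  0.1430    0.1292    0.2575    1.1557]
Total output x = L · d:
  x_0 = 1.1491·25 + 0.0813·89 + 0.1825·22 + 0.0414·20 = 40.8018
  x_1 = 0.0563·25 + 1.0938·89 + 0.2151·22 + 0.2118·20 = 107.7238
  x_2 = 0.0583·25 + 0.1293·89 + 1.2269·22 + 0.1191·20 = 42.3403
  x_3 = 0.1430·25 + 0.1292·89 + 0.2575·22 + 1.1557·20 = 43.8584

L[2,0] = 0.0583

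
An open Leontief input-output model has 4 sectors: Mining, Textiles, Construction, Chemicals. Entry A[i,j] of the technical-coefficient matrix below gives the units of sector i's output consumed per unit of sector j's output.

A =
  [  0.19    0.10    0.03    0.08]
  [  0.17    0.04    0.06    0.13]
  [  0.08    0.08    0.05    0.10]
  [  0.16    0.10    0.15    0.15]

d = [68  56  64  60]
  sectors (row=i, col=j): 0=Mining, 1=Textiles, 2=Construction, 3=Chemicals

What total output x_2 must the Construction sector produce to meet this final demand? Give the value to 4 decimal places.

97.9836

Form M = I − A:
  [  0.81   -0.10   -0.03   -0.08]
  [ -0.17    0.96   -0.06   -0.13]
  [ -0.08   -0.08    0.95   -0.10]
  [ -0.16   -0.10   -0.15    0.85]
Leontief inverse L = M⁻¹:
  [  1.3062    0.1587    0.0759    0.1561]
  [  0.2835    1.1022    0.1115    0.2084]
  [  0.1664    0.1253    1.0916    0.1632]
  [  0.3086    0.1816    0.2200    1.2592]
Total output x = L · d:
  x_0 = 1.3062·68 + 0.1587·56 + 0.0759·64 + 0.1561·60 = 111.9336
  x_1 = 0.2835·68 + 1.1022·56 + 0.1115·64 + 0.2084·60 = 100.6357
  x_2 = 0.1664·68 + 0.1253·56 + 1.0916·64 + 0.1632·60 = 97.9836
  x_3 = 0.3086·68 + 0.1816·56 + 0.2200·64 + 1.2592·60 = 120.7888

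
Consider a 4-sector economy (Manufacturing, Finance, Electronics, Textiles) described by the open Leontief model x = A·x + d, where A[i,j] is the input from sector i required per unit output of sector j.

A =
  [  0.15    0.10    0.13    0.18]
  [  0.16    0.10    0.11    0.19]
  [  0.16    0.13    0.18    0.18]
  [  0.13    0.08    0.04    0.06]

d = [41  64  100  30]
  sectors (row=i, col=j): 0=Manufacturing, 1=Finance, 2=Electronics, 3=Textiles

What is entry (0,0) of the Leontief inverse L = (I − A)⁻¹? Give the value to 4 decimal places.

Form M = I − A:
  [  0.85   -0.10   -0.13   -0.18]
  [ -0.16    0.90   -0.11   -0.19]
  [ -0.16   -0.13    0.82   -0.18]
  [ -0.13   -0.08   -0.04    0.94]
Leontief inverse L = M⁻¹:
  [  1.3172    0.2137    0.2543    0.3441]
  [  0.3254    1.2119    0.2313    0.3516]
  [  0.3580    0.2654    1.3303    0.3769]
  [  0.2251    0.1440    0.1115    1.1574]
Total output x = L · d:
  x_0 = 1.3172·41 + 0.2137·64 + 0.2543·100 + 0.3441·30 = 103.4293
  x_1 = 0.3254·41 + 1.2119·64 + 0.2313·100 + 0.3516·30 = 124.5867
  x_2 = 0.3580·41 + 0.2654·64 + 1.3303·100 + 0.3769·30 = 176.0012
  x_3 = 0.2251·41 + 0.1440·64 + 0.1115·100 + 1.1574·30 = 64.3115

L[0,0] = 1.3172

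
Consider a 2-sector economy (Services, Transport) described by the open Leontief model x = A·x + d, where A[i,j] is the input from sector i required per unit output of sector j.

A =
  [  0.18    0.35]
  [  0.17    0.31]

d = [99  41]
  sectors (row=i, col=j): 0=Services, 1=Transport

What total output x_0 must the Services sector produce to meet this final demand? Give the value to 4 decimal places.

163.2629

Form M = I − A:
  [  0.82   -0.35]
  [ -0.17    0.69]
Leontief inverse L = M⁻¹:
  [  1.3628    0.6913]
  [  0.3358    1.6196]
Total output x = L · d:
  x_0 = 1.3628·99 + 0.6913·41 = 163.2629
  x_1 = 0.3358·99 + 1.6196·41 = 99.6445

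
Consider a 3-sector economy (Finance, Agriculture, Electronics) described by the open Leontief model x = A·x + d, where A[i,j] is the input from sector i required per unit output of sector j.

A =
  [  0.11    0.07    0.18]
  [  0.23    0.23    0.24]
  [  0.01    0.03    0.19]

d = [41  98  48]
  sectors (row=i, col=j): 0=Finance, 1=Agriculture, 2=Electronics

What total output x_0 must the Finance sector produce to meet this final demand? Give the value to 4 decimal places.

72.8566

Form M = I − A:
  [  0.89   -0.07   -0.18]
  [ -0.23    0.77   -0.24]
  [ -0.01   -0.03    0.81]
Leontief inverse L = M⁻¹:
  [  1.1570    0.1165    0.2916]
  [  0.3541    1.3495    0.4786]
  [  0.0274    0.0514    1.2559]
Total output x = L · d:
  x_0 = 1.1570·41 + 0.1165·98 + 0.2916·48 = 72.8566
  x_1 = 0.3541·41 + 1.3495·98 + 0.4786·48 = 169.7454
  x_2 = 0.0274·41 + 0.0514·98 + 1.2559·48 = 66.4456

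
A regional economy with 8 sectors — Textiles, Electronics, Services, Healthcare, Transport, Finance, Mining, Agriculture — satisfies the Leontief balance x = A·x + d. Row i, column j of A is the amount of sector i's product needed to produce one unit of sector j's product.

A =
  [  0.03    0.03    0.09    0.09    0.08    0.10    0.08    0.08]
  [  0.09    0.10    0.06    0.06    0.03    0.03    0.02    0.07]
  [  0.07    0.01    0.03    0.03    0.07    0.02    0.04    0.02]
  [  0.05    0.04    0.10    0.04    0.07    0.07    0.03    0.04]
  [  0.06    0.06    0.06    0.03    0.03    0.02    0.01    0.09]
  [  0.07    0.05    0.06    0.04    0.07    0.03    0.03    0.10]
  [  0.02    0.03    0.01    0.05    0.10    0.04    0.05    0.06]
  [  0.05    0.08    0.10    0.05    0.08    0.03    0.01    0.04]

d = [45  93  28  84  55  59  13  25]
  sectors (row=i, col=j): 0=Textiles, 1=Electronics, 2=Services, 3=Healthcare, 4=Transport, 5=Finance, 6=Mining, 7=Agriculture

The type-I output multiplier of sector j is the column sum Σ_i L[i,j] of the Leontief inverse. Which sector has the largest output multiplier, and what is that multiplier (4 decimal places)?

Transport (1.9041)

Form M = I − A:
  [  0.97   -0.03   -0.09   -0.09   -0.08   -0.10   -0.08   -0.08]
  [ -0.09    0.90   -0.06   -0.06   -0.03   -0.03   -0.02   -0.07]
  [ -0.07   -0.01    0.97   -0.03   -0.07   -0.02   -0.04   -0.02]
  [ -0.05   -0.04   -0.10    0.96   -0.07   -0.07   -0.03   -0.04]
  [ -0.06   -0.06   -0.06   -0.03    0.97   -0.02   -0.01   -0.09]
  [ -0.07   -0.05   -0.06   -0.04   -0.07    0.97   -0.03   -0.10]
  [ -0.02   -0.03   -0.01   -0.05   -0.10   -0.04    0.95   -0.06]
  [ -0.05   -0.08   -0.10   -0.05   -0.08   -0.03   -0.01    0.96]
Leontief inverse L = M⁻¹:
  [  1.0846    0.0774    0.1525    0.1347    0.1456    0.1390    0.1110    0.1399]
  [  0.1366    1.1428    0.1158    0.1019    0.0819    0.0665    0.0479    0.1190]
  [  0.0960    0.0333    1.0626    0.0551    0.1031    0.0430    0.0583    0.0526]
  [  0.0931    0.0754    0.1470    1.0749    0.1182    0.0999    0.0549    0.0860]
  [  0.0961    0.0933    0.1035    0.0617    1.0706    0.0466    0.0304    0.1267]
  [  0.1135    0.0905    0.1131    0.0784    0.1205    1.0627    0.0551    0.1471]
  [  0.0539    0.0631    0.0508    0.0784    0.1387    0.0642    1.0677    0.0998]
  [  0.0948    0.1179    0.1486    0.0856    0.1257    0.0602    0.0341    1.0850]
Total output x = L · d:
  x_0 = 1.0846·45 + 0.0774·93 + 0.1525·28 + 0.1347·84 + 0.1456·55 + 0.1390·59 + 0.1110·13 + 0.1399·25 = 92.7341
  x_1 = 0.1366·45 + 1.1428·93 + 0.1158·28 + 0.1019·84 + 0.0819·55 + 0.0665·59 + 0.0479·13 + 0.1190·25 = 136.2518
  x_2 = 0.0960·45 + 0.0333·93 + 1.0626·28 + 0.0551·84 + 0.1031·55 + 0.0430·59 + 0.0583·13 + 0.0526·25 = 52.0778
  x_3 = 0.0931·45 + 0.0754·93 + 0.1470·28 + 1.0749·84 + 0.1182·55 + 0.0999·59 + 0.0549·13 + 0.0860·25 = 120.8663
  x_4 = 0.0961·45 + 0.0933·93 + 0.1035·28 + 0.0617·84 + 1.0706·55 + 0.0466·59 + 0.0304·13 + 0.1267·25 = 86.2753
  x_5 = 0.1135·45 + 0.0905·93 + 0.1131·28 + 0.0784·84 + 0.1205·55 + 1.0627·59 + 0.0551·13 + 0.1471·25 = 96.9980
  x_6 = 0.0539·45 + 0.0631·93 + 0.0508·28 + 0.0784·84 + 0.1387·55 + 0.0642·59 + 1.0677·13 + 0.0998·25 = 44.0961
  x_7 = 0.0948·45 + 0.1179·93 + 0.1486·28 + 0.0856·84 + 0.1257·55 + 0.0602·59 + 0.0341·13 + 1.0850·25 = 64.6259
Output multipliers (column sums of L):
  Textiles: 1.7686
  Electronics: 1.6938
  Services: 1.8941
  Healthcare: 1.6706
  Transport: 1.9041
  Finance: 1.5821
  Mining: 1.4593
  Agriculture: 1.8561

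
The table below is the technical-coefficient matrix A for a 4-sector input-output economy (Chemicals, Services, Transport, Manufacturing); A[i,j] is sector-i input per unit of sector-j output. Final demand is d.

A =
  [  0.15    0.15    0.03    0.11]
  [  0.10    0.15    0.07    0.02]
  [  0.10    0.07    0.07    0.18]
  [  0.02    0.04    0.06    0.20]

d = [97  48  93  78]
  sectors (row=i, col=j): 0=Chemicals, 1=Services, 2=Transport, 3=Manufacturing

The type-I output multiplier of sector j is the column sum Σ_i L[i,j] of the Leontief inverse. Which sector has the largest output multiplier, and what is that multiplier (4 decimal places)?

Manufacturing (1.8155)

Form M = I − A:
  [  0.85   -0.15   -0.03   -0.11]
  [ -0.10    0.85   -0.07   -0.02]
  [ -0.10   -0.07    0.93   -0.18]
  [ -0.02   -0.04   -0.06    0.80]
Leontief inverse L = M⁻¹:
  [  1.2159    0.2291    0.0686    0.1884]
  [  0.1567    1.2160    0.1014    0.0748]
  [  0.1522    0.1309    1.1077    0.2734]
  [  0.0496    0.0763    0.0899    1.2790]
Total output x = L · d:
  x_0 = 1.2159·97 + 0.2291·48 + 0.0686·93 + 0.1884·78 = 150.0146
  x_1 = 0.1567·97 + 1.2160·48 + 0.1014·93 + 0.0748·78 = 88.8356
  x_2 = 0.1522·97 + 0.1309·48 + 1.1077·93 + 0.2734·78 = 145.3841
  x_3 = 0.0496·97 + 0.0763·48 + 0.0899·93 + 1.2790·78 = 116.5960
Output multipliers (column sums of L):
  Chemicals: 1.5745
  Services: 1.6524
  Transport: 1.3676
  Manufacturing: 1.8155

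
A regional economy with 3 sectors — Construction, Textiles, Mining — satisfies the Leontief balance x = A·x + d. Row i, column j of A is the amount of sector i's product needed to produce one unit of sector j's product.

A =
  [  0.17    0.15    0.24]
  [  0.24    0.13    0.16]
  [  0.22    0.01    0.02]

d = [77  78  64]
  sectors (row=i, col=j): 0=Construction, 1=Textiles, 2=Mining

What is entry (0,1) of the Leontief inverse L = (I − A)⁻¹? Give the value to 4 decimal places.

Form M = I − A:
  [  0.83   -0.15   -0.24]
  [ -0.24    0.87   -0.16]
  [ -0.22   -0.01    0.98]
Leontief inverse L = M⁻¹:
  [  1.3742    0.2413    0.3759]
  [  0.4367    1.2282    0.3075]
  [  0.3130    0.0667    1.1079]
Total output x = L · d:
  x_0 = 1.3742·77 + 0.2413·78 + 0.3759·64 = 148.6931
  x_1 = 0.4367·77 + 1.2282·78 + 0.3075·64 = 149.1030
  x_2 = 0.3130·77 + 0.0667·78 + 1.1079·64 = 100.2077

L[0,1] = 0.2413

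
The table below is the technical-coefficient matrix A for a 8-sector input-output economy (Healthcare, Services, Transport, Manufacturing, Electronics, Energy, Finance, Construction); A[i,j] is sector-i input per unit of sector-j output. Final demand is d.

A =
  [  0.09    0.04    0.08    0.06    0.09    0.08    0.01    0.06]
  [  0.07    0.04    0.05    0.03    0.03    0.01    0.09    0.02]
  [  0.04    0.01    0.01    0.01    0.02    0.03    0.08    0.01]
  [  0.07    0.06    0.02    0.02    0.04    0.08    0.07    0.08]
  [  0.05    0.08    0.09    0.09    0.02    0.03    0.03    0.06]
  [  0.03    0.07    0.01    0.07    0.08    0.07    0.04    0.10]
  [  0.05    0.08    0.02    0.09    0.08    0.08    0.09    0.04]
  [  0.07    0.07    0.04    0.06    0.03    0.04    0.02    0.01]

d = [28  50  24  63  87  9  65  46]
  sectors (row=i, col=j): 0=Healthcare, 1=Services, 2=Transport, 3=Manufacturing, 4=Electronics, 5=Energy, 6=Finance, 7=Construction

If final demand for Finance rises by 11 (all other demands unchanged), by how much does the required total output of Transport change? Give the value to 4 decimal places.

1.1123

Form M = I − A:
  [  0.91   -0.04   -0.08   -0.06   -0.09   -0.08   -0.01   -0.06]
  [ -0.07    0.96   -0.05   -0.03   -0.03   -0.01   -0.09   -0.02]
  [ -0.04   -0.01    0.99   -0.01   -0.02   -0.03   -0.08   -0.01]
  [ -0.07   -0.06   -0.02    0.98   -0.04   -0.08   -0.07   -0.08]
  [ -0.05   -0.08   -0.09   -0.09    0.98   -0.03   -0.03   -0.06]
  [ -0.03   -0.07   -0.01   -0.07   -0.08    0.93   -0.04   -0.10]
  [ -0.05   -0.08   -0.02   -0.09   -0.08   -0.08    0.91   -0.04]
  [ -0.07   -0.07   -0.04   -0.06   -0.03   -0.04   -0.02    0.99]
Leontief inverse L = M⁻¹:
  [  1.1411    0.0873    0.1172    0.1059    0.1318    0.1251    0.0517    0.1034]
  [  0.1059    1.0728    0.0745    0.0631    0.0617    0.0431    0.1236    0.0470]
  [  0.0622    0.0334    1.0251    0.0341    0.0425    0.0530    0.1011    0.0296]
  [  0.1157    0.1051    0.0516    1.0645    0.0807    0.1213    0.1087    0.1172]
  [  0.0953    0.1187    0.1180    0.1248    1.0546    0.0683    0.0726    0.0932]
  [  0.0782    0.1187    0.0439    0.1151    0.1180    1.1114    0.0811    0.1396]
  [  0.1047    0.1355    0.0577    0.1424    0.1273    0.1307    1.1414    0.0882]
  [  0.1059    0.1009    0.0646    0.0891    0.0596    0.0710    0.0516    1.0393]
Total output x = L · d:
  x_0 = 1.1411·28 + 0.0873·50 + 0.1172·24 + 0.1059·63 + 0.1318·87 + 0.1251·9 + 0.0517·65 + 0.1034·46 = 66.5088
  x_1 = 0.1059·28 + 1.0728·50 + 0.0745·24 + 0.0631·63 + 0.0617·87 + 0.0431·9 + 0.1236·65 + 0.0470·46 = 78.3204
  x_2 = 0.0622·28 + 0.0334·50 + 1.0251·24 + 0.0341·63 + 0.0425·87 + 0.0530·9 + 0.1011·65 + 0.0296·46 = 42.2715
  x_3 = 0.1157·28 + 0.1051·50 + 0.0516·24 + 1.0645·63 + 0.0807·87 + 0.1213·9 + 0.1087·65 + 0.1172·46 = 97.3578
  x_4 = 0.0953·28 + 0.1187·50 + 0.1180·24 + 0.1248·63 + 1.0546·87 + 0.0683·9 + 0.0726·65 + 0.0932·46 = 120.6693
  x_5 = 0.0782·28 + 0.1187·50 + 0.0439·24 + 0.1151·63 + 0.1180·87 + 1.1114·9 + 0.0811·65 + 0.1396·46 = 48.3950
  x_6 = 0.1047·28 + 0.1355·50 + 0.0577·24 + 0.1424·63 + 0.1273·87 + 0.1307·9 + 1.1414·65 + 0.0882·46 = 110.5607
  x_7 = 0.1059·28 + 0.1009·50 + 0.0646·24 + 0.0891·63 + 0.0596·87 + 0.0710·9 + 0.0516·65 + 1.0393·46 = 72.1591
Δx_2 = L[2,6] · Δd_6 = 0.1011 · 11 = 1.1123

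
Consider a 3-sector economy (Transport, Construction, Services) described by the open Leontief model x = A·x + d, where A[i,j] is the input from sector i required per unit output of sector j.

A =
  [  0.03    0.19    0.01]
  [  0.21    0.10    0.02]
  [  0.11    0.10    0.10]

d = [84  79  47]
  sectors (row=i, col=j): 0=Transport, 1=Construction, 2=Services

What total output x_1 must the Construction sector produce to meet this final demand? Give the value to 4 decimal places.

Form M = I − A:
  [  0.97   -0.19   -0.01]
  [ -0.21    0.90   -0.02]
  [ -0.11   -0.10    0.90]
Leontief inverse L = M⁻¹:
  [  1.0828    0.2305    0.0172]
  [  0.2562    1.1684    0.0288]
  [  0.1608    0.1580    1.1164]
Total output x = L · d:
  x_0 = 1.0828·84 + 0.2305·79 + 0.0172·47 = 109.9679
  x_1 = 0.2562·84 + 1.1684·79 + 0.0288·47 = 115.1805
  x_2 = 0.1608·84 + 0.1580·79 + 1.1164·47 = 78.4606

115.1805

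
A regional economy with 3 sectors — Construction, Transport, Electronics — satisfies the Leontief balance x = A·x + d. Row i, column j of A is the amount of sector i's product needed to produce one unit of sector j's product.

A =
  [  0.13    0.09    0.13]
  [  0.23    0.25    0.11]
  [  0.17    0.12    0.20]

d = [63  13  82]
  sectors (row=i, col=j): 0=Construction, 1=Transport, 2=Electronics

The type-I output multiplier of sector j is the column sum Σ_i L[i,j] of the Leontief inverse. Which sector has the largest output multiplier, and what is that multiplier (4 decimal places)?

Form M = I − A:
  [  0.87   -0.09   -0.13]
  [ -0.23    0.75   -0.11]
  [ -0.17   -0.12    0.80]
Leontief inverse L = M⁻¹:
  [  1.2429    0.1855    0.2275]
  [  0.4293    1.4274    0.2660]
  [  0.3285    0.2535    1.3382]
Total output x = L · d:
  x_0 = 1.2429·63 + 0.1855·13 + 0.2275·82 = 99.3709
  x_1 = 0.4293·63 + 1.4274·13 + 0.2660·82 = 67.4207
  x_2 = 0.3285·63 + 0.2535·13 + 1.3382·82 = 133.7294
Output multipliers (column sums of L):
  Construction: 2.0008
  Transport: 1.8665
  Electronics: 1.8318

Construction (2.0008)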